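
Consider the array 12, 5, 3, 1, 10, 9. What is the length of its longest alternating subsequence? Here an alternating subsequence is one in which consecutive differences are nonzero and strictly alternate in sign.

4

A longest alternating subsequence is 12, 5, 10, 9 (positions 1,2,5,6); its 3 consecutive differences strictly alternate in sign, and length 4 is optimal.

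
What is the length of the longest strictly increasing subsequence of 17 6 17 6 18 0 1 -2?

Scanning left to right, the best length ending at each element is: 17→1, 6→1, 17→2, 6→1, 18→3, 0→1, 1→2, -2→1.
So the longest increasing subsequence has length 3, e.g. 6, 17, 18.

3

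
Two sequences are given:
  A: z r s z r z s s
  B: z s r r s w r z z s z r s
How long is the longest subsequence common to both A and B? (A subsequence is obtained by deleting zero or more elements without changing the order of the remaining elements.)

7

Backtracking the LCS table gives one alignment: z (A1,B1) → r (A2,B4) → s (A3,B5) → z (A4,B8) → z (A6,B9) → s (A7,B10) → s (A8,B13).
So the longest common subsequence has length 7.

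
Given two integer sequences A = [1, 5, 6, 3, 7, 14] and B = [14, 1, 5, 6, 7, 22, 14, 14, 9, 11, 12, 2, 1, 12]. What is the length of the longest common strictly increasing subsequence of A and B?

5

For each value that appears in both, track the longest common increasing run ending there.
The best achievable length is 5; one witness is 1, 5, 6, 7, 14 (A-positions 1,2,3,5,6, B-positions 2,3,4,5,7).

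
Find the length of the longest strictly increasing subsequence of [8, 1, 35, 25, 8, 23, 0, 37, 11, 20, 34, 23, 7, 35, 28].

6

One longest increasing subsequence is 1, 8, 11, 20, 34, 35 (positions 2,5,9,10,11,14), of length 6; no longer one exists.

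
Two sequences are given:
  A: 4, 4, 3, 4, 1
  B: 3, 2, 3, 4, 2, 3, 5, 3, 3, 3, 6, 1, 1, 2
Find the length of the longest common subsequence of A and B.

Backtracking the LCS table gives one alignment: 4 (A1,B4) → 3 (A3,B10) → 1 (A5,B13).
So the longest common subsequence has length 3.

3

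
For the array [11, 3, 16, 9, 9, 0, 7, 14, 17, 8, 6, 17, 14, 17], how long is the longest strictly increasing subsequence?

Let dp[i] be the longest increasing subsequence ending at position i. Then dp = [1, 1, 2, 2, 2, 1, 2, 3, 4, 3, 2, 4, 4, 5].
The maximum is 5; one witness is 3, 7, 8, 14, 17 at positions 2,7,10,13,14.

5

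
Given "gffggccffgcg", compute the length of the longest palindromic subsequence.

Using dp[i][j] = 2 + dp[i+1][j−1] if the ends match, else max(dp[i+1][j], dp[i][j−1]):
dp[1][12] = 8. A witness is gffccffg at positions 1,2,3,6,7,8,9,12.

8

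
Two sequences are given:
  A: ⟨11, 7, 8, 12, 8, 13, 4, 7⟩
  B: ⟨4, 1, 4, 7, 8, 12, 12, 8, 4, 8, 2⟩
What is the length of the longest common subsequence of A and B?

5

A longest common subsequence is 7, 8, 12, 8, 4 (length 5); the LCS DP confirms no longer common subsequence exists.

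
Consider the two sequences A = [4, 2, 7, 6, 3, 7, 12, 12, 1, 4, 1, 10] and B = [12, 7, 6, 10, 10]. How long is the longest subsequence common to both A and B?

3

Backtracking the LCS table gives one alignment: 7 (A3,B2) → 6 (A4,B3) → 10 (A12,B5).
So the longest common subsequence has length 3.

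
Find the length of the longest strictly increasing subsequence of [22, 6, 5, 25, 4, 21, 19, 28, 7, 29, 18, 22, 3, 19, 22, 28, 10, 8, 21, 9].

6

Scanning left to right, the best length ending at each element is: 22→1, 6→1, 5→1, 25→2, 4→1, 21→2, 19→2, 28→3, 7→2, 29→4, 18→3, 22→4, 3→1, 19→4, 22→5, 28→6, 10→3, 8→3, 21→5, 9→4.
So the longest increasing subsequence has length 6, e.g. 6, 7, 18, 19, 22, 28.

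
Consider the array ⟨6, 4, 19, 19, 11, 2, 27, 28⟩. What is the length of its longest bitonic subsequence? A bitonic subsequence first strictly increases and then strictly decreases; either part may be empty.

One longest bitonic subsequence is 6, 19, 11, 2 (positions 1,3,5,6): it rises to 19 then falls. Length 4 is optimal.

4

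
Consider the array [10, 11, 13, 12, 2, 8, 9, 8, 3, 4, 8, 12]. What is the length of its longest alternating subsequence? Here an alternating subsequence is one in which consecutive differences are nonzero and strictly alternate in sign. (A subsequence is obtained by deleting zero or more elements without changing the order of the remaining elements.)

A longest alternating subsequence is 10, 11, 2, 8, 3, 4 (positions 1,2,5,6,9,10); its 5 consecutive differences strictly alternate in sign, and length 6 is optimal.

6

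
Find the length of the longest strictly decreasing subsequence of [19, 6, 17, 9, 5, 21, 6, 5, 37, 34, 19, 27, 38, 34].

5

One longest decreasing subsequence is 19, 17, 9, 6, 5 (positions 1,3,4,7,8), of length 5; no longer one exists.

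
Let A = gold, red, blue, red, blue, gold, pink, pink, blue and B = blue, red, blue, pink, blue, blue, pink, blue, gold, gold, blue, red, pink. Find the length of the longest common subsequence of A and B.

Backtracking the LCS table gives one alignment: blue (A3,B1) → red (A4,B2) → blue (A5,B3) → pink (A7,B4) → pink (A8,B7) → blue (A9,B11).
So the longest common subsequence has length 6.

6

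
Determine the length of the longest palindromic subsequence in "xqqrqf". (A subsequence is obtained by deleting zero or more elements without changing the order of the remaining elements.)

Using dp[i][j] = 2 + dp[i+1][j−1] if the ends match, else max(dp[i+1][j], dp[i][j−1]):
dp[1][6] = 3. A witness is qrq at positions 3,4,5.

3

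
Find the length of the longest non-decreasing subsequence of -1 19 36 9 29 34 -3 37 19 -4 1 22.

5

Let dp[i] be the longest non-decreasing subsequence ending at position i. Then dp = [1, 2, 3, 2, 3, 4, 1, 5, 3, 1, 2, 4].
The maximum is 5; one witness is -1, 19, 29, 34, 37 at positions 1,2,5,6,8.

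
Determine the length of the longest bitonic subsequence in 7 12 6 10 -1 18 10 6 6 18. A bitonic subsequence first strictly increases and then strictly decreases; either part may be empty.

5

One longest bitonic subsequence is 7, 12, 18, 10, 6 (positions 1,2,6,7,9): it rises to 18 then falls. Length 5 is optimal.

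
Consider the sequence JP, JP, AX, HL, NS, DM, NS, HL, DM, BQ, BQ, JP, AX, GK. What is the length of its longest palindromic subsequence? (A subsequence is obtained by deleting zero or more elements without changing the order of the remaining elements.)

One longest palindromic subsequence is AX HL NS DM NS HL AX (positions 3,4,5,6,7,8,13); it reads the same forward and backward, and the interval DP gives dp[1][14] = 7.

7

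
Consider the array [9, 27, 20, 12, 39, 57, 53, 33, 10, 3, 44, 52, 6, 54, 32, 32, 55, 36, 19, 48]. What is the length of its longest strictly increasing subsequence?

One longest increasing subsequence is 9, 27, 39, 44, 52, 54, 55 (positions 1,2,5,11,12,14,17), of length 7; no longer one exists.

7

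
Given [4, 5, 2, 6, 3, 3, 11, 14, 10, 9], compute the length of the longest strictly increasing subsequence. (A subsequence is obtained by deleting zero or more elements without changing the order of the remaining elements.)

5

Let dp[i] be the longest increasing subsequence ending at position i. Then dp = [1, 2, 1, 3, 2, 2, 4, 5, 4, 4].
The maximum is 5; one witness is 4, 5, 6, 11, 14 at positions 1,2,4,7,8.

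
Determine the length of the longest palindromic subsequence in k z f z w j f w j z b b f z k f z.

11

Using dp[i][j] = 2 + dp[i+1][j−1] if the ends match, else max(dp[i+1][j], dp[i][j−1]):
dp[1][17] = 11. A witness is kzfzjwjzfzk at positions 1,2,3,4,6,8,9,10,13,14,15.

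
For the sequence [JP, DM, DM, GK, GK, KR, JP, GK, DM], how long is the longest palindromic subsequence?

5

Using dp[i][j] = 2 + dp[i+1][j−1] if the ends match, else max(dp[i+1][j], dp[i][j−1]):
dp[1][9] = 5. A witness is DM GK JP GK DM at positions 2,4,7,8,9.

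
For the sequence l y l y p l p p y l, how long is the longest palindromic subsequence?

7

One longest palindromic subsequence is lypppyl (positions 1,2,5,7,8,9,10); it reads the same forward and backward, and the interval DP gives dp[1][10] = 7.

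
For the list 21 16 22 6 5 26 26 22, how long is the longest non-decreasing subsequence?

Scanning left to right, the best length ending at each element is: 21→1, 16→1, 22→2, 6→1, 5→1, 26→3, 26→4, 22→3.
So the longest non-decreasing subsequence has length 4, e.g. 21, 22, 26, 26.

4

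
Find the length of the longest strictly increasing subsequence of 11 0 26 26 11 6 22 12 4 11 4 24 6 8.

4

Scanning left to right, the best length ending at each element is: 11→1, 0→1, 26→2, 26→2, 11→2, 6→2, 22→3, 12→3, 4→2, 11→3, 4→2, 24→4, 6→3, 8→4.
So the longest increasing subsequence has length 4, e.g. 0, 11, 22, 24.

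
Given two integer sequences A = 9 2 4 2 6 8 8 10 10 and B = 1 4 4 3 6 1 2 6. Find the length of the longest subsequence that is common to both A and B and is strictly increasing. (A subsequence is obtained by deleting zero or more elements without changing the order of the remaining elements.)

A longest common strictly increasing subsequence is 4, 6 (length 2); it appears in order in both A and B, and no longer such subsequence exists.

2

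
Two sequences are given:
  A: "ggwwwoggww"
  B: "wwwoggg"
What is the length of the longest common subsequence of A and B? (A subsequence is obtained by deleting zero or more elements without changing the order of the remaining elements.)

Backtracking the LCS table gives one alignment: w (A3,B1) → w (A4,B2) → w (A5,B3) → o (A6,B4) → g (A7,B6) → g (A8,B7).
So the longest common subsequence has length 6.

6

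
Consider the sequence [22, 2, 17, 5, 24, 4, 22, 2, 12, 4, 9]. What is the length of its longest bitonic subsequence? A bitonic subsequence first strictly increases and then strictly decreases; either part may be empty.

Let inc[i] be the LIS ending at i and dec[i] the longest strictly decreasing subsequence starting at i. inc = [1, 1, 2, 2, 3, 2, 3, 1, 3, 2, 3], dec = [5, 1, 4, 3, 4, 2, 3, 1, 2, 1, 1].
max_i inc[i]+dec[i]−1 = 6, with one witness 2, 17, 24, 22, 12, 9.

6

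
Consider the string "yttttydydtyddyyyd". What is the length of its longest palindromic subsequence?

9

Using dp[i][j] = 2 + dp[i+1][j−1] if the ends match, else max(dp[i+1][j], dp[i][j−1]):
dp[1][17] = 9. A witness is yyydddyyy at positions 1,6,8,9,12,13,14,15,16.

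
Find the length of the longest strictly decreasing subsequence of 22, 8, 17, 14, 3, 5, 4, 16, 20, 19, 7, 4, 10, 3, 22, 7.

One longest decreasing subsequence is 22, 17, 14, 5, 4, 3 (positions 1,3,4,6,7,14), of length 6; no longer one exists.

6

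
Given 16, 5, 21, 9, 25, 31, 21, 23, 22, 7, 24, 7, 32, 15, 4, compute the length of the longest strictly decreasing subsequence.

5

Let dp[i] be the longest decreasing subsequence ending at position i. Then dp = [1, 2, 1, 2, 1, 1, 2, 2, 3, 4, 2, 4, 1, 4, 5].
The maximum is 5; one witness is 25, 23, 22, 7, 4 at positions 5,8,9,10,15.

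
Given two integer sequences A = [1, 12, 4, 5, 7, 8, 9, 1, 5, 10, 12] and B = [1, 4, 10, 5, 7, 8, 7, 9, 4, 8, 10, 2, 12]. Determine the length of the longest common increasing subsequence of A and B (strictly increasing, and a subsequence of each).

8

A longest common strictly increasing subsequence is 1, 4, 5, 7, 8, 9, 10, 12 (length 8); it appears in order in both A and B, and no longer such subsequence exists.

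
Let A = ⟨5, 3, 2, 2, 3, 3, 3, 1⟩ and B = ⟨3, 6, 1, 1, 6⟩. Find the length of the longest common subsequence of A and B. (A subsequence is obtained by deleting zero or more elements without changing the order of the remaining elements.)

Backtracking the LCS table gives one alignment: 3 (A2,B1) → 1 (A8,B4).
So the longest common subsequence has length 2.

2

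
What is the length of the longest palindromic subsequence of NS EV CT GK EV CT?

3

One longest palindromic subsequence is CT EV CT (positions 3,5,6); it reads the same forward and backward, and the interval DP gives dp[1][6] = 3.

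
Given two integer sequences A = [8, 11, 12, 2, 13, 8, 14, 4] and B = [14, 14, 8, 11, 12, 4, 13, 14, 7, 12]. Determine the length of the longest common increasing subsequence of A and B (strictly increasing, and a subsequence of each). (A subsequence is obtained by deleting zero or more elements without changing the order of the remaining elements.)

For each value that appears in both, track the longest common increasing run ending there.
The best achievable length is 5; one witness is 8, 11, 12, 13, 14 (A-positions 1,2,3,5,7, B-positions 3,4,5,7,8).

5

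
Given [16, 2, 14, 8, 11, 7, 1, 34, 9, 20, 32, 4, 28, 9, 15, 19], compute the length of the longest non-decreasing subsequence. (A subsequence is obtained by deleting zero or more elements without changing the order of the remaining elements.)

Scanning left to right, the best length ending at each element is: 16→1, 2→1, 14→2, 8→2, 11→3, 7→2, 1→1, 34→4, 9→3, 20→4, 32→5, 4→2, 28→5, 9→4, 15→5, 19→6.
So the longest non-decreasing subsequence has length 6, e.g. 2, 8, 9, 9, 15, 19.

6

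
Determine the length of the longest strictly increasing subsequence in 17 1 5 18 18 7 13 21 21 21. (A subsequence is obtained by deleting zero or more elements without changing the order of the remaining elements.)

5

Let dp[i] be the longest increasing subsequence ending at position i. Then dp = [1, 1, 2, 3, 3, 3, 4, 5, 5, 5].
The maximum is 5; one witness is 1, 5, 7, 13, 21 at positions 2,3,6,7,8.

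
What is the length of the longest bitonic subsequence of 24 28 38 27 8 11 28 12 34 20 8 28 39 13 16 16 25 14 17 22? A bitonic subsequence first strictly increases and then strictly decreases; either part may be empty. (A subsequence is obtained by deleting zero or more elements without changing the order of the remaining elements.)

Let inc[i] be the LIS ending at i and dec[i] the longest strictly decreasing subsequence starting at i. inc = [1, 2, 3, 2, 1, 2, 3, 3, 4, 4, 1, 5, 6, 4, 5, 5, 6, 5, 6, 7], dec = [4, 5, 5, 4, 1, 2, 4, 2, 4, 3, 1, 3, 3, 1, 2, 2, 2, 1, 1, 1].
max_i inc[i]+dec[i]−1 = 8, with one witness 8, 11, 12, 20, 28, 39, 25, 22.

8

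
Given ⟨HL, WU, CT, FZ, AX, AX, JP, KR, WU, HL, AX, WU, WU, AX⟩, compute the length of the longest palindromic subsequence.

One longest palindromic subsequence is HL WU AX AX WU HL (positions 1,2,5,6,9,10); it reads the same forward and backward, and the interval DP gives dp[1][14] = 6.

6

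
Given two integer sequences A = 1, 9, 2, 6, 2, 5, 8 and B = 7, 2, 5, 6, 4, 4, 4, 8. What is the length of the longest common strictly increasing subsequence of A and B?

For each value that appears in both, track the longest common increasing run ending there.
The best achievable length is 3; one witness is 2, 5, 8 (A-positions 3,6,7, B-positions 2,3,8).

3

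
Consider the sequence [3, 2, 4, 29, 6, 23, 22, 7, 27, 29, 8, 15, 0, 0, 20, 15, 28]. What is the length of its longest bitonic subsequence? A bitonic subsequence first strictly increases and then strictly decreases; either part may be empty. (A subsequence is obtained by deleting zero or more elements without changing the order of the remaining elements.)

8

One longest bitonic subsequence is 3, 4, 6, 23, 27, 29, 20, 15 (positions 1,3,5,6,9,10,15,16): it rises to 29 then falls. Length 8 is optimal.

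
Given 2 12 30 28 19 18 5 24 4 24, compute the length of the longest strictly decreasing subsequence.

6

Scanning left to right, the best length ending at each element is: 2→1, 12→1, 30→1, 28→2, 19→3, 18→4, 5→5, 24→3, 4→6, 24→3.
So the longest decreasing subsequence has length 6, e.g. 30, 28, 19, 18, 5, 4.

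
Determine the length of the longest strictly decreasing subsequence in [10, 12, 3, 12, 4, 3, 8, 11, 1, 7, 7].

Scanning left to right, the best length ending at each element is: 10→1, 12→1, 3→2, 12→1, 4→2, 3→3, 8→2, 11→2, 1→4, 7→3, 7→3.
So the longest decreasing subsequence has length 4, e.g. 10, 4, 3, 1.

4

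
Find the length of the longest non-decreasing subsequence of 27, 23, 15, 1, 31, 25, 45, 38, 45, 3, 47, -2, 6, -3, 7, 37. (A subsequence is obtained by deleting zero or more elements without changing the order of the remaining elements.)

Scanning left to right, the best length ending at each element is: 27→1, 23→1, 15→1, 1→1, 31→2, 25→2, 45→3, 38→3, 45→4, 3→2, 47→5, -2→1, 6→3, -3→1, 7→4, 37→5.
So the longest non-decreasing subsequence has length 5, e.g. 27, 31, 45, 45, 47.

5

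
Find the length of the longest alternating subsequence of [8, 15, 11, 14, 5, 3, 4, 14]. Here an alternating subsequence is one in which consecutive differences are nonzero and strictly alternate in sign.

6

Track the best alternating length ending on an up-step vs a down-step at each position: up/down = 1/1, 2/1, 2/3, 4/3, 1/5, 1/5, 6/5, 6/3.
The maximum over both is 6; one such subsequence is 8, 15, 11, 14, 3, 4.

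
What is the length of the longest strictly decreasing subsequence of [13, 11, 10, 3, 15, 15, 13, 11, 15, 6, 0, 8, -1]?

6

Let dp[i] be the longest decreasing subsequence ending at position i. Then dp = [1, 2, 3, 4, 1, 1, 2, 3, 1, 4, 5, 4, 6].
The maximum is 6; one witness is 13, 11, 10, 3, 0, -1 at positions 1,2,3,4,11,13.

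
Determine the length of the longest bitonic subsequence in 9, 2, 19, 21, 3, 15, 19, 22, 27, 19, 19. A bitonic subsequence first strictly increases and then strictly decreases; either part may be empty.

One longest bitonic subsequence is 2, 3, 15, 19, 22, 27, 19 (positions 2,5,6,7,8,9,11): it rises to 27 then falls. Length 7 is optimal.

7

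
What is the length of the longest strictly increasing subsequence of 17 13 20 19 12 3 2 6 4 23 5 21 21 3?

4

Let dp[i] be the longest increasing subsequence ending at position i. Then dp = [1, 1, 2, 2, 1, 1, 1, 2, 2, 3, 3, 4, 4, 2].
The maximum is 4; one witness is 3, 4, 5, 21 at positions 6,9,11,12.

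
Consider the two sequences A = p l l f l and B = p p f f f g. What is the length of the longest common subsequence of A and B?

A longest common subsequence is pf (length 2); the LCS DP confirms no longer common subsequence exists.

2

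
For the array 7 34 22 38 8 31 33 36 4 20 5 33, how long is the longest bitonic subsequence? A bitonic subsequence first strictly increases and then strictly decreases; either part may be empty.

7

Let inc[i] be the LIS ending at i and dec[i] the longest strictly decreasing subsequence starting at i. inc = [1, 2, 2, 3, 2, 3, 4, 5, 1, 3, 2, 4], dec = [2, 4, 3, 4, 2, 3, 3, 3, 1, 2, 1, 1].
max_i inc[i]+dec[i]−1 = 7, with one witness 7, 22, 31, 33, 36, 20, 5.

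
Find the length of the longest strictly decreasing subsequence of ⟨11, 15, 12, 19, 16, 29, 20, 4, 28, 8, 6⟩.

Scanning left to right, the best length ending at each element is: 11→1, 15→1, 12→2, 19→1, 16→2, 29→1, 20→2, 4→3, 28→2, 8→3, 6→4.
So the longest decreasing subsequence has length 4, e.g. 15, 12, 8, 6.

4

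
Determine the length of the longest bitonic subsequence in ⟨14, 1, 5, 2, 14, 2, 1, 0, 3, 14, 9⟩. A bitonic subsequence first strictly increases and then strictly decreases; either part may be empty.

One longest bitonic subsequence is 1, 5, 14, 2, 1, 0 (positions 2,3,5,6,7,8): it rises to 14 then falls. Length 6 is optimal.

6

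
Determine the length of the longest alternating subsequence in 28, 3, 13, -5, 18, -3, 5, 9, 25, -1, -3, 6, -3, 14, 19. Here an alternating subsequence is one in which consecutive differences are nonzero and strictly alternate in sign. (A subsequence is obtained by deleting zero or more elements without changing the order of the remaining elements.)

A longest alternating subsequence is 28, 3, 13, -5, 18, -3, 5, -1, 6, -3, 14 (positions 1,2,3,4,5,6,7,10,12,13,14); its 10 consecutive differences strictly alternate in sign, and length 11 is optimal.

11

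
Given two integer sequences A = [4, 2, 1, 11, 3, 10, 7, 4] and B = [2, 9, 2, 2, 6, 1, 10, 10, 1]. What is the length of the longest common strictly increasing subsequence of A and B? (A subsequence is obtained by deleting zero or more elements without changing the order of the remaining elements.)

2

A longest common strictly increasing subsequence is 2, 10 (length 2); it appears in order in both A and B, and no longer such subsequence exists.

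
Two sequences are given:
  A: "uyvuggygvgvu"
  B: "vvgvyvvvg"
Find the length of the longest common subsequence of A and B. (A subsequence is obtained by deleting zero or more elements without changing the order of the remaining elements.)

A longest common subsequence is vgyvg (length 5); the LCS DP confirms no longer common subsequence exists.

5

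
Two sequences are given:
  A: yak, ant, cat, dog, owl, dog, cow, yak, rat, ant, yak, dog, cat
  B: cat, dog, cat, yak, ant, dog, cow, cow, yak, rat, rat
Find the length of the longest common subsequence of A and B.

A longest common subsequence is yak, ant, dog, cow, yak, rat (length 6); the LCS DP confirms no longer common subsequence exists.

6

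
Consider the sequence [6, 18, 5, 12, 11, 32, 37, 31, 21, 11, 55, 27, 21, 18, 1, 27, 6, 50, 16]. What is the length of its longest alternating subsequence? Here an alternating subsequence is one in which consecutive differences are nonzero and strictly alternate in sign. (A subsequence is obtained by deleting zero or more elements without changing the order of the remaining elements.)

A longest alternating subsequence is 6, 18, 5, 12, 11, 32, 31, 55, 21, 27, 6, 50, 16 (positions 1,2,3,4,5,6,8,11,13,16,17,18,19); its 12 consecutive differences strictly alternate in sign, and length 13 is optimal.

13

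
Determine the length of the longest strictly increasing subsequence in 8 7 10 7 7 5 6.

One longest increasing subsequence is 8, 10 (positions 1,3), of length 2; no longer one exists.

2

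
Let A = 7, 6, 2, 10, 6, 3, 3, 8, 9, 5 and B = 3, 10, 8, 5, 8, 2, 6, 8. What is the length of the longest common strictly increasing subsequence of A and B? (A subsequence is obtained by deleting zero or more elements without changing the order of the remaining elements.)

For each value that appears in both, track the longest common increasing run ending there.
The best achievable length is 3; one witness is 2, 6, 8 (A-positions 3,5,8, B-positions 6,7,8).

3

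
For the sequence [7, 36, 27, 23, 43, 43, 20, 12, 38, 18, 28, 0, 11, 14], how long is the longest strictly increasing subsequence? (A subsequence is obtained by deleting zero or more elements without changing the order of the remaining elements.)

4

One longest increasing subsequence is 7, 12, 18, 28 (positions 1,8,10,11), of length 4; no longer one exists.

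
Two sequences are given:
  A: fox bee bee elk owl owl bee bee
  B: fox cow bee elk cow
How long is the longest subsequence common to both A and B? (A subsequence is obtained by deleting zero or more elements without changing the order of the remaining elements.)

A longest common subsequence is fox, bee, elk (length 3); the LCS DP confirms no longer common subsequence exists.

3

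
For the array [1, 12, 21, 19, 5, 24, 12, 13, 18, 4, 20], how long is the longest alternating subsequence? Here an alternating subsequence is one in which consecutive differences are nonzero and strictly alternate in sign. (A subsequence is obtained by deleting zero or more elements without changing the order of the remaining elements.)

8

Track the best alternating length ending on an up-step vs a down-step at each position: up/down = 1/1, 2/1, 2/1, 2/3, 2/3, 4/1, 4/5, 6/5, 6/5, 2/7, 8/5.
The maximum over both is 8; one such subsequence is 1, 21, 19, 24, 12, 13, 4, 20.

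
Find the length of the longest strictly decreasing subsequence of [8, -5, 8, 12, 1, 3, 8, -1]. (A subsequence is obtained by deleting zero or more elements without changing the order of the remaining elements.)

3

Scanning left to right, the best length ending at each element is: 8→1, -5→2, 8→1, 12→1, 1→2, 3→2, 8→2, -1→3.
So the longest decreasing subsequence has length 3, e.g. 8, 1, -1.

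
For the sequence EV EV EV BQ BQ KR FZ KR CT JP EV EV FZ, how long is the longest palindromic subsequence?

Using dp[i][j] = 2 + dp[i+1][j−1] if the ends match, else max(dp[i+1][j], dp[i][j−1]):
dp[1][13] = 7. A witness is EV EV KR FZ KR EV EV at positions 2,3,6,7,8,11,12.

7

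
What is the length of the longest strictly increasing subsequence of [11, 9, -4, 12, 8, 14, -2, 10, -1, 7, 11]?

5

Scanning left to right, the best length ending at each element is: 11→1, 9→1, -4→1, 12→2, 8→2, 14→3, -2→2, 10→3, -1→3, 7→4, 11→5.
So the longest increasing subsequence has length 5, e.g. -4, -2, -1, 7, 11.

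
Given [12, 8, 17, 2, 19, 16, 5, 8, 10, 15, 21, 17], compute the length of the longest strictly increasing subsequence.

6

Let dp[i] be the longest increasing subsequence ending at position i. Then dp = [1, 1, 2, 1, 3, 2, 2, 3, 4, 5, 6, 6].
The maximum is 6; one witness is 2, 5, 8, 10, 15, 21 at positions 4,7,8,9,10,11.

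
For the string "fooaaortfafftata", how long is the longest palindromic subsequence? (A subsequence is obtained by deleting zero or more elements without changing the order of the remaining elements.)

One longest palindromic subsequence is aatffftaa (positions 4,5,8,9,11,12,13,14,16); it reads the same forward and backward, and the interval DP gives dp[1][16] = 9.

9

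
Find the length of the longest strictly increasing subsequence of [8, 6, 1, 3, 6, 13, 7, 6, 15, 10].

Let dp[i] be the longest increasing subsequence ending at position i. Then dp = [1, 1, 1, 2, 3, 4, 4, 3, 5, 5].
The maximum is 5; one witness is 1, 3, 6, 13, 15 at positions 3,4,5,6,9.

5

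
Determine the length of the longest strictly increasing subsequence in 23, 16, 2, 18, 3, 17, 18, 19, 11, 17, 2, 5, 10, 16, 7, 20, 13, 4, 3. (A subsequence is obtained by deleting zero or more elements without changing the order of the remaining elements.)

Scanning left to right, the best length ending at each element is: 23→1, 16→1, 2→1, 18→2, 3→2, 17→3, 18→4, 19→5, 11→3, 17→4, 2→1, 5→3, 10→4, 16→5, 7→4, 20→6, 13→5, 4→3, 3→2.
So the longest increasing subsequence has length 6, e.g. 2, 3, 17, 18, 19, 20.

6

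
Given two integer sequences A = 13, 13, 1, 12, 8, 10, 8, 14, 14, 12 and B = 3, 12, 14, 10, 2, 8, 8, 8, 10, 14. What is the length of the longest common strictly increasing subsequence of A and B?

3

A longest common strictly increasing subsequence is 8, 10, 14 (length 3); it appears in order in both A and B, and no longer such subsequence exists.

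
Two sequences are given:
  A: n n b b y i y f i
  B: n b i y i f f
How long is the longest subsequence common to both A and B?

A longest common subsequence is nbyif (length 5); the LCS DP confirms no longer common subsequence exists.

5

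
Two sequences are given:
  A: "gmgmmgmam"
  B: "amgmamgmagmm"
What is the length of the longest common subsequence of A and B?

A longest common subsequence is mgmmgmam (length 8); the LCS DP confirms no longer common subsequence exists.

8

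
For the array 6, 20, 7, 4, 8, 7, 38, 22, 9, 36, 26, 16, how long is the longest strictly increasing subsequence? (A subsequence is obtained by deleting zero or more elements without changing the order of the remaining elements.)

5

One longest increasing subsequence is 6, 7, 8, 22, 36 (positions 1,3,5,8,10), of length 5; no longer one exists.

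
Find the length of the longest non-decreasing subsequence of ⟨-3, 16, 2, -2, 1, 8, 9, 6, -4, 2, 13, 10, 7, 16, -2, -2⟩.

7

Let dp[i] be the longest non-decreasing subsequence ending at position i. Then dp = [1, 2, 2, 2, 3, 4, 5, 4, 1, 4, 6, 6, 5, 7, 3, 4].
The maximum is 7; one witness is -3, -2, 1, 8, 9, 13, 16 at positions 1,4,5,6,7,11,14.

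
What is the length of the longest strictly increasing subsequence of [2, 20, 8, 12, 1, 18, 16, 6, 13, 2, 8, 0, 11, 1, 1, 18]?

Scanning left to right, the best length ending at each element is: 2→1, 20→2, 8→2, 12→3, 1→1, 18→4, 16→4, 6→2, 13→4, 2→2, 8→3, 0→1, 11→4, 1→2, 1→2, 18→5.
So the longest increasing subsequence has length 5, e.g. 2, 8, 12, 16, 18.

5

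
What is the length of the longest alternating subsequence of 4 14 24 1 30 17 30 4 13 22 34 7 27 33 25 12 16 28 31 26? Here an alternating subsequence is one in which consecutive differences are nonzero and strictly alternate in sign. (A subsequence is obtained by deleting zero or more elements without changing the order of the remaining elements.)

13

A longest alternating subsequence is 4, 14, 1, 30, 17, 30, 4, 13, 7, 27, 25, 28, 26 (positions 1,2,4,5,6,7,8,9,12,13,15,18,20); its 12 consecutive differences strictly alternate in sign, and length 13 is optimal.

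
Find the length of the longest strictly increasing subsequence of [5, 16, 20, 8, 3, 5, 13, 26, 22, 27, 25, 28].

Scanning left to right, the best length ending at each element is: 5→1, 16→2, 20→3, 8→2, 3→1, 5→2, 13→3, 26→4, 22→4, 27→5, 25→5, 28→6.
So the longest increasing subsequence has length 6, e.g. 5, 16, 20, 26, 27, 28.

6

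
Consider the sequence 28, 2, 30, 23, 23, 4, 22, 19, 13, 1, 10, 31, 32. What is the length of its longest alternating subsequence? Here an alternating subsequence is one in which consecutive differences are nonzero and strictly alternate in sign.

7

A longest alternating subsequence is 28, 2, 30, 4, 22, 1, 10 (positions 1,2,3,6,7,10,11); its 6 consecutive differences strictly alternate in sign, and length 7 is optimal.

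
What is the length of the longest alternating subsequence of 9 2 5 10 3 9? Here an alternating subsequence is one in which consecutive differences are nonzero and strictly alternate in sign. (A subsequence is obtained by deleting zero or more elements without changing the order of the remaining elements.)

5

A longest alternating subsequence is 9, 2, 5, 3, 9 (positions 1,2,3,5,6); its 4 consecutive differences strictly alternate in sign, and length 5 is optimal.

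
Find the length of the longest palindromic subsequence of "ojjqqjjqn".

Using dp[i][j] = 2 + dp[i+1][j−1] if the ends match, else max(dp[i+1][j], dp[i][j−1]):
dp[1][9] = 6. A witness is jjqqjj at positions 2,3,4,5,6,7.

6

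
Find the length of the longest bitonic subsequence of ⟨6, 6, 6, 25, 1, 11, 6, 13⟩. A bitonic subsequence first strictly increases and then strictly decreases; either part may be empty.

4

Let inc[i] be the LIS ending at i and dec[i] the longest strictly decreasing subsequence starting at i. inc = [1, 1, 1, 2, 1, 2, 2, 3], dec = [2, 2, 2, 3, 1, 2, 1, 1].
max_i inc[i]+dec[i]−1 = 4, with one witness 6, 25, 11, 6.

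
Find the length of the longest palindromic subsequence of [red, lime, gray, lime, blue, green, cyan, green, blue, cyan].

5

Using dp[i][j] = 2 + dp[i+1][j−1] if the ends match, else max(dp[i+1][j], dp[i][j−1]):
dp[1][10] = 5. A witness is blue green cyan green blue at positions 5,6,7,8,9.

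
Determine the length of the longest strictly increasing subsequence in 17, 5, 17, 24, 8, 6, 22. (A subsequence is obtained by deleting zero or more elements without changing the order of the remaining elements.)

Scanning left to right, the best length ending at each element is: 17→1, 5→1, 17→2, 24→3, 8→2, 6→2, 22→3.
So the longest increasing subsequence has length 3, e.g. 5, 17, 24.

3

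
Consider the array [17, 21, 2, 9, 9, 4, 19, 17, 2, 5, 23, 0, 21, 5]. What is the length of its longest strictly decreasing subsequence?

Let dp[i] be the longest decreasing subsequence ending at position i. Then dp = [1, 1, 2, 2, 2, 3, 2, 3, 4, 4, 1, 5, 2, 4].
The maximum is 5; one witness is 17, 9, 4, 2, 0 at positions 1,4,6,9,12.

5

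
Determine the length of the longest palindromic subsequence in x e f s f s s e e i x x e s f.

Using dp[i][j] = 2 + dp[i+1][j−1] if the ends match, else max(dp[i+1][j], dp[i][j−1]):
dp[1][15] = 8. A witness is fsexxesf at positions 3,4,8,11,12,13,14,15.

8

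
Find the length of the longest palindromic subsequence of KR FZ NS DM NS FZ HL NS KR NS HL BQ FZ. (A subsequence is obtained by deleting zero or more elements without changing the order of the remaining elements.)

7

Using dp[i][j] = 2 + dp[i+1][j−1] if the ends match, else max(dp[i+1][j], dp[i][j−1]):
dp[1][13] = 7. A witness is FZ HL NS KR NS HL FZ at positions 2,7,8,9,10,11,13.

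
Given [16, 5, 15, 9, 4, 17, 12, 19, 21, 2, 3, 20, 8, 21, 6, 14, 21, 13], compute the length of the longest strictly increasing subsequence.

6

Let dp[i] be the longest increasing subsequence ending at position i. Then dp = [1, 1, 2, 2, 1, 3, 3, 4, 5, 1, 2, 5, 3, 6, 3, 4, 6, 4].
The maximum is 6; one witness is 5, 15, 17, 19, 20, 21 at positions 2,3,6,8,12,14.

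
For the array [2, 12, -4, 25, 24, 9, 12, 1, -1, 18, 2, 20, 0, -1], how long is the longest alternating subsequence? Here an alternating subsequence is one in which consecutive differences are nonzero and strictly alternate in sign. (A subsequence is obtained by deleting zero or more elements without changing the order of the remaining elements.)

A longest alternating subsequence is 2, 12, -4, 25, 9, 12, 1, 18, 2, 20, 0 (positions 1,2,3,4,6,7,8,10,11,12,13); its 10 consecutive differences strictly alternate in sign, and length 11 is optimal.

11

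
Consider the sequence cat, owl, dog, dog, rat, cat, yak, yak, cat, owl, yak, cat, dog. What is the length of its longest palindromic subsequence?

8

One longest palindromic subsequence is cat owl cat yak yak cat owl cat (positions 1,2,6,7,8,9,10,12); it reads the same forward and backward, and the interval DP gives dp[1][13] = 8.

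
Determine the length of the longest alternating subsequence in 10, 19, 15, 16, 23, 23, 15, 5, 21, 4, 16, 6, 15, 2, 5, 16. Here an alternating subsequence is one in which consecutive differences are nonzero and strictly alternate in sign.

12

A longest alternating subsequence is 10, 19, 15, 16, 15, 21, 4, 16, 6, 15, 2, 5 (positions 1,2,3,4,7,9,10,11,12,13,14,15); its 11 consecutive differences strictly alternate in sign, and length 12 is optimal.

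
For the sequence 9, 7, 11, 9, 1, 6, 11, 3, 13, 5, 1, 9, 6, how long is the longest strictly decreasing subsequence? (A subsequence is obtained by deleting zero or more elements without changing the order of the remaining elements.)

5

Let dp[i] be the longest decreasing subsequence ending at position i. Then dp = [1, 2, 1, 2, 3, 3, 1, 4, 1, 4, 5, 2, 3].
The maximum is 5; one witness is 9, 7, 6, 3, 1 at positions 1,2,6,8,11.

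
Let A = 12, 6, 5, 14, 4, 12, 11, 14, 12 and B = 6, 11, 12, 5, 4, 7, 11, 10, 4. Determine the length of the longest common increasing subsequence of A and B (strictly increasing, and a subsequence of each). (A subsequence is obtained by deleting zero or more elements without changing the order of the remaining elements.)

For each value that appears in both, track the longest common increasing run ending there.
The best achievable length is 3; one witness is 6, 11, 12 (A-positions 2,7,9, B-positions 1,2,3).

3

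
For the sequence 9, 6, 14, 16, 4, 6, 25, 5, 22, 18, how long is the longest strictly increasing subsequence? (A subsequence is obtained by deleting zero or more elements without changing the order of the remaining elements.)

4

Let dp[i] be the longest increasing subsequence ending at position i. Then dp = [1, 1, 2, 3, 1, 2, 4, 2, 4, 4].
The maximum is 4; one witness is 9, 14, 16, 25 at positions 1,3,4,7.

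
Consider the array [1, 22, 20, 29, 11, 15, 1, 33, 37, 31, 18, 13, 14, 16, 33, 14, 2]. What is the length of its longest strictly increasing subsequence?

6

One longest increasing subsequence is 1, 11, 13, 14, 16, 33 (positions 1,5,12,13,14,15), of length 6; no longer one exists.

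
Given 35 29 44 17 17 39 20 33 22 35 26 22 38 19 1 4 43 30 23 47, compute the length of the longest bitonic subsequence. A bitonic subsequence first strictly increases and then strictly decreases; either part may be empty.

8

One longest bitonic subsequence is 35, 44, 39, 35, 26, 22, 19, 4 (positions 1,3,6,10,11,12,14,16): it rises to 44 then falls. Length 8 is optimal.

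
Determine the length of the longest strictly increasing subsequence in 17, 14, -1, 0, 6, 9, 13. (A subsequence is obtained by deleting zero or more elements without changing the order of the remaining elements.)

Scanning left to right, the best length ending at each element is: 17→1, 14→1, -1→1, 0→2, 6→3, 9→4, 13→5.
So the longest increasing subsequence has length 5, e.g. -1, 0, 6, 9, 13.

5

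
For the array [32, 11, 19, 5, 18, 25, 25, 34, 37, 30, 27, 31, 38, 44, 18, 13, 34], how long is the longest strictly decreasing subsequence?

Let dp[i] be the longest decreasing subsequence ending at position i. Then dp = [1, 2, 2, 3, 3, 2, 2, 1, 1, 2, 3, 2, 1, 1, 4, 5, 2].
The maximum is 5; one witness is 32, 30, 27, 18, 13 at positions 1,10,11,15,16.

5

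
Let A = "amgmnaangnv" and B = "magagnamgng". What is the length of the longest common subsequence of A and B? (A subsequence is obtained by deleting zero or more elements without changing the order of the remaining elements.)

A longest common subsequence is agnang (length 6); the LCS DP confirms no longer common subsequence exists.

6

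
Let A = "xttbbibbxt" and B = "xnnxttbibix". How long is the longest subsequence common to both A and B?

7

A longest common subsequence is xttbbix (length 7); the LCS DP confirms no longer common subsequence exists.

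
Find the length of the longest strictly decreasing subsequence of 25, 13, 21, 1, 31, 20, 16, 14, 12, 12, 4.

One longest decreasing subsequence is 25, 21, 20, 16, 14, 12, 4 (positions 1,3,6,7,8,9,11), of length 7; no longer one exists.

7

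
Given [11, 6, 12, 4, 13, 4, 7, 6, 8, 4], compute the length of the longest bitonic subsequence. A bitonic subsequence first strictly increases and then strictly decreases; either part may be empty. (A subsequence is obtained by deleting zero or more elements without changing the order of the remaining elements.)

Let inc[i] be the LIS ending at i and dec[i] the longest strictly decreasing subsequence starting at i. inc = [1, 1, 2, 1, 3, 1, 2, 2, 3, 1], dec = [4, 2, 4, 1, 4, 1, 3, 2, 2, 1].
max_i inc[i]+dec[i]−1 = 6, with one witness 11, 12, 13, 7, 6, 4.

6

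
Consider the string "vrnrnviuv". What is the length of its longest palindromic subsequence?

5

Using dp[i][j] = 2 + dp[i+1][j−1] if the ends match, else max(dp[i+1][j], dp[i][j−1]):
dp[1][9] = 5. A witness is vnrnv at positions 1,3,4,5,9.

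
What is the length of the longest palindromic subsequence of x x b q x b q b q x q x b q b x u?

11

One longest palindromic subsequence is xbqbxqxbqbx (positions 5,6,7,8,10,11,12,13,14,15,16); it reads the same forward and backward, and the interval DP gives dp[1][17] = 11.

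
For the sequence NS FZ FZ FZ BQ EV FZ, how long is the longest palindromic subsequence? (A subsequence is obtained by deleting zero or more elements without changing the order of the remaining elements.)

One longest palindromic subsequence is FZ FZ FZ FZ (positions 2,3,4,7); it reads the same forward and backward, and the interval DP gives dp[1][7] = 4.

4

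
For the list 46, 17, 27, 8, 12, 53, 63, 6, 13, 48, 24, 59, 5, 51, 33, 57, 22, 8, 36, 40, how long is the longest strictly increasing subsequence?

One longest increasing subsequence is 8, 12, 13, 24, 33, 36, 40 (positions 4,5,9,11,15,19,20), of length 7; no longer one exists.

7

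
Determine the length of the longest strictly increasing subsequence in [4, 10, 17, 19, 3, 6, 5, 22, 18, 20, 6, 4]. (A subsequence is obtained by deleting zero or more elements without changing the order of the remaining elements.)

5

Let dp[i] be the longest increasing subsequence ending at position i. Then dp = [1, 2, 3, 4, 1, 2, 2, 5, 4, 5, 3, 2].
The maximum is 5; one witness is 4, 10, 17, 19, 22 at positions 1,2,3,4,8.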